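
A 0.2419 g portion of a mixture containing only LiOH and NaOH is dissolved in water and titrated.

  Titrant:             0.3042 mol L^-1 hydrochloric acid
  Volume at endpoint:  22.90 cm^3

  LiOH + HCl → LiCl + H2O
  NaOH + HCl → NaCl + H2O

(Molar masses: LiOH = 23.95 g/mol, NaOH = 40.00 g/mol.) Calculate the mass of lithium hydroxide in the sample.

0.05483 g

n(HCl) = 0.02290 × 0.3042 = 6.966 × 10^-3 mol
Let x = n(LiOH), y = n(NaOH).
Titrant: 1x + 1y = 6.966 × 10^-3;  mass: 23.95x + 40.00y = 0.2419
Solving, x = 2.290 × 10^-3 mol, y = 4.677 × 10^-3 mol
mass of LiOH = 2.290 × 10^-3 × 23.95 = 0.05483 g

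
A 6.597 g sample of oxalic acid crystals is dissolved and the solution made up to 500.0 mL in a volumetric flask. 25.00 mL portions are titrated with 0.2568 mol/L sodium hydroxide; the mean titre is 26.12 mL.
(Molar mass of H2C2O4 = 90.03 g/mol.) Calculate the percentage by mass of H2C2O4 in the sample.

91.54 %

H2C2O4 + 2 NaOH → Na2C2O4 + 2 H2O
n(NaOH) per titration = 0.02612 × 0.2568 = 6.708 × 10^-3 mol
From the 1:2 ratio, n(H2C2O4) in each aliquot = 1/2 × 6.708 × 10^-3 = 3.354 × 10^-3 mol
n(H2C2O4) in the whole flask = 3.354 × 10^-3 × 500.0/25.00 = 0.06708 mol
mass of H2C2O4 = 0.06708 × 90.03 = 6.039 g
% H2C2O4 = 6.039 / 6.597 × 100 = 91.54 %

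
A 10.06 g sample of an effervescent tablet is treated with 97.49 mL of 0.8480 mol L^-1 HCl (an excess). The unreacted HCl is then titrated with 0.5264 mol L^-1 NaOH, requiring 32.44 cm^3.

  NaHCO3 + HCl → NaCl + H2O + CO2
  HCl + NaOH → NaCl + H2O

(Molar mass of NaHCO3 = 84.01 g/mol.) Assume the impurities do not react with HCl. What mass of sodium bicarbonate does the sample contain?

5.511 g

n(HCl) added = 0.09749 × 0.8480 = 0.08267 mol
n(NaOH) used in back-titration = 0.03244 × 0.5264 = 0.01708 mol
n(HCl) left over = 0.01708 mol (1:1 ratio)
n(HCl) consumed by analyte = 0.08267 − 0.01708 = 0.06560 mol
n(NaHCO3) = 0.06560 mol (1:1 ratio)
mass of NaHCO3 = 0.06560 × 84.01 = 5.511 g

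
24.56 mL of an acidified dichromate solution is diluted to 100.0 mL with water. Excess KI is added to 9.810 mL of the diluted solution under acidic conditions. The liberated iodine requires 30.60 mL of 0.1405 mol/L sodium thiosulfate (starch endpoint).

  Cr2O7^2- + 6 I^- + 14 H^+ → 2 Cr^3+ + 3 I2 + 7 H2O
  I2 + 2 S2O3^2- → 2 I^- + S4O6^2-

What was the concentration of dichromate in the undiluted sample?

0.2974 mol/L

n(S2O3^2-) = 0.03060 × 0.1405 = 4.299 × 10^-3 mol
n(I2) = n(S2O3^2-)/2 = 2.150 × 10^-3 mol
From the 1:3 ratio, n(Cr2O7^2-) in the aliquot = 1/3 × 2.150 × 10^-3 = 7.166 × 10^-4 mol
[Cr2O7^2-]_dilute = 7.166 × 10^-4 / 0.009810 = 0.07304 mol/L
[Cr2O7^2-]_original = 0.07304 × 100.0/24.56 = 0.2974 mol/L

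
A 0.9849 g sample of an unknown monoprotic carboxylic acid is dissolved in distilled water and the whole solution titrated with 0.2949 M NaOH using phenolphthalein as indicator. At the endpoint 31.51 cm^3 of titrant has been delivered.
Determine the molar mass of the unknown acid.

n(NaOH) = 0.03151 L × 0.2949 mol/L = 9.292 × 10^-3 mol
n(HA) = 9.292 × 10^-3 mol (1:1 ratio)
M = m / n = 0.9849 g / 9.292 × 10^-3 mol = 106.0 g/mol

106.0 g/mol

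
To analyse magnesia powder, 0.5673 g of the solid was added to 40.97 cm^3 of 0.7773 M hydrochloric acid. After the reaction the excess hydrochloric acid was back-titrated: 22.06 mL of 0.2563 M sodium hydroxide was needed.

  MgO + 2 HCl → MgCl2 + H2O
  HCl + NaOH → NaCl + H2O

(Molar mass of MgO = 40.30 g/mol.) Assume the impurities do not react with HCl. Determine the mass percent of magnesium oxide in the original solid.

93.03 %

n(HCl) added = 0.04097 × 0.7773 = 0.03185 mol
n(NaOH) used in back-titration = 0.02206 × 0.2563 = 5.654 × 10^-3 mol
n(HCl) left over = 5.654 × 10^-3 mol (1:1 ratio)
n(HCl) consumed by analyte = 0.03185 − 5.654 × 10^-3 = 0.02619 mol
From the 1:2 ratio, n(MgO) = 1/2 × 0.02619 = 0.01310 mol
mass of MgO = 0.01310 × 40.30 = 0.5278 g
% MgO = 0.5278 / 0.5673 × 100 = 93.03 %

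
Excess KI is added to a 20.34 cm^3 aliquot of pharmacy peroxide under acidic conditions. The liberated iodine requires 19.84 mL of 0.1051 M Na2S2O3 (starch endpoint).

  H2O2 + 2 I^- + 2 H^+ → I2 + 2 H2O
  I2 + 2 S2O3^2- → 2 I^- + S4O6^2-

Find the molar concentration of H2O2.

0.05126 M

n(S2O3^2-) = 0.01984 × 0.1051 = 2.085 × 10^-3 mol
n(I2) = n(S2O3^2-)/2 = 1.043 × 10^-3 mol
n(H2O2) in the aliquot = 1.043 × 10^-3 mol (1:1 ratio)
[H2O2] = 1.043 × 10^-3 / 0.02034 = 0.05126 mol/L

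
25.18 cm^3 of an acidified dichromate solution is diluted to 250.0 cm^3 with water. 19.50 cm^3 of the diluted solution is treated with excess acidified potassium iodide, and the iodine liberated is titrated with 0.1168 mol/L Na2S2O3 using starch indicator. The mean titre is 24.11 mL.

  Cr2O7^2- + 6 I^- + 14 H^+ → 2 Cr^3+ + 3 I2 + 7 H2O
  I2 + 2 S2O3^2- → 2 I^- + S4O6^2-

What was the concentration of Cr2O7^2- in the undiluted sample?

n(S2O3^2-) = 0.02411 × 0.1168 = 2.816 × 10^-3 mol
n(I2) = n(S2O3^2-)/2 = 1.408 × 10^-3 mol
From the 1:3 ratio, n(Cr2O7^2-) in the aliquot = 1/3 × 1.408 × 10^-3 = 4.693 × 10^-4 mol
[Cr2O7^2-]_dilute = 4.693 × 10^-4 / 0.01950 = 0.02407 mol/L
[Cr2O7^2-]_original = 0.02407 × 250.0/25.18 = 0.2390 mol/L

0.2390 mol/L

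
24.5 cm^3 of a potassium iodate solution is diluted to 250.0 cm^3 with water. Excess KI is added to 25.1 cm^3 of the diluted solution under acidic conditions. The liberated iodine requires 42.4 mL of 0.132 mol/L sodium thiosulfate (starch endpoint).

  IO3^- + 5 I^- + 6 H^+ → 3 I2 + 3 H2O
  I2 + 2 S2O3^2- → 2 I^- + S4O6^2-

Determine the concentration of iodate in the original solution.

0.379 mol/L

n(S2O3^2-) = 0.0424 × 0.132 = 5.60 × 10^-3 mol
n(I2) = n(S2O3^2-)/2 = 2.80 × 10^-3 mol
From the 1:3 ratio, n(IO3^-) in the aliquot = 1/3 × 2.80 × 10^-3 = 9.33 × 10^-4 mol
[IO3^-]_dilute = 9.33 × 10^-4 / 0.0251 = 0.0372 mol/L
[IO3^-]_original = 0.0372 × 250.0/24.5 = 0.379 mol/L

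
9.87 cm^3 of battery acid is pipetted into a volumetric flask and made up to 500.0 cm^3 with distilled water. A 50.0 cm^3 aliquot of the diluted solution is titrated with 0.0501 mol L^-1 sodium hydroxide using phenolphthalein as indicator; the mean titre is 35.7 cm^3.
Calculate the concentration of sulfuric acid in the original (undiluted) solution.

H2SO4 + 2 NaOH → Na2SO4 + 2 H2O
n(NaOH) = 0.0357 × 0.0501 = 1.79 × 10^-3 mol
From the 1:2 ratio, n(H2SO4) in the aliquot = 1/2 × 1.79 × 10^-3 = 8.94 × 10^-4 mol
[H2SO4]_dilute = 8.94 × 10^-4 / 0.0500 = 0.0179 mol/L
Dilution factor = 500.0 / 9.87 = 50.66
[H2SO4]_stock = 0.0179 × 50.66 = 0.906 mol/L

0.906 mol/L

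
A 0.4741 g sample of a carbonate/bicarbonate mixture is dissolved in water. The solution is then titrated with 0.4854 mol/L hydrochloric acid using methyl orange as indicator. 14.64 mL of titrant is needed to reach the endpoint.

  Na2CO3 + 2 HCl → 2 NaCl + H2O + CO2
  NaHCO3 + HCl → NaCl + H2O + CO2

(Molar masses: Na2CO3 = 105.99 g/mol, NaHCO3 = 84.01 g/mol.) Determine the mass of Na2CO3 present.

0.2100 g

n(HCl) = 0.01464 × 0.4854 = 7.106 × 10^-3 mol
Let x = n(Na2CO3), y = n(NaHCO3).
Titrant: 2x + 1y = 7.106 × 10^-3;  mass: 105.99x + 84.01y = 0.4741
Solving, x = 1.981 × 10^-3 mol, y = 3.144 × 10^-3 mol
mass of Na2CO3 = 1.981 × 10^-3 × 105.99 = 0.2100 g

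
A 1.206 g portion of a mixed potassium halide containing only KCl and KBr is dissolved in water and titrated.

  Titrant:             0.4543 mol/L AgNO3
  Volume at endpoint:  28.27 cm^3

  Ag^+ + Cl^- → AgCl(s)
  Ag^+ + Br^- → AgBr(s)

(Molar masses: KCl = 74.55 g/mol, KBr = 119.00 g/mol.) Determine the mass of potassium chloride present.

0.5406 g

n(AgNO3) = 0.02827 × 0.4543 = 0.01284 mol
Let x = n(KCl), y = n(KBr).
Titrant: 1x + 1y = 0.01284;  mass: 74.55x + 119.00y = 1.206
Solving, x = 7.251 × 10^-3 mol, y = 5.592 × 10^-3 mol
mass of KCl = 7.251 × 10^-3 × 74.55 = 0.5406 g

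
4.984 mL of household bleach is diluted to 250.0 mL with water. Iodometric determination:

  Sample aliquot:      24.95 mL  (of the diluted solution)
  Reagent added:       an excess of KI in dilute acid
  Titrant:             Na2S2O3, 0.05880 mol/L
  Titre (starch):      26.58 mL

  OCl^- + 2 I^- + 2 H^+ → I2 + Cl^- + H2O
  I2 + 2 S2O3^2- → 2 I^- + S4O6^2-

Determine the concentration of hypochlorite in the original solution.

1.571 mol/L

n(S2O3^2-) = 0.02658 × 0.05880 = 1.563 × 10^-3 mol
n(I2) = n(S2O3^2-)/2 = 7.815 × 10^-4 mol
n(OCl^-) in the aliquot = 7.815 × 10^-4 mol (1:1 ratio)
[OCl^-]_dilute = 7.815 × 10^-4 / 0.02495 = 0.03132 mol/L
[OCl^-]_original = 0.03132 × 250.0/4.984 = 1.571 mol/L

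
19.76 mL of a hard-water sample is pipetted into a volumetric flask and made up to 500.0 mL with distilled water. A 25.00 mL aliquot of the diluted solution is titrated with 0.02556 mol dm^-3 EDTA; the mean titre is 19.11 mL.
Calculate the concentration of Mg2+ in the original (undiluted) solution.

0.4944 mol/L

Mg^2+ + EDTA^4- → [Mg(EDTA)]^2-
n(EDTA) = 0.01911 × 0.02556 = 4.885 × 10^-4 mol
n(Mg2+) in the aliquot = 4.885 × 10^-4 mol (1:1 ratio)
[Mg2+]_dilute = 4.885 × 10^-4 / 0.02500 = 0.01954 mol/L
Dilution factor = 500.0 / 19.76 = 25.30
[Mg2+]_stock = 0.01954 × 25.30 = 0.4944 mol/L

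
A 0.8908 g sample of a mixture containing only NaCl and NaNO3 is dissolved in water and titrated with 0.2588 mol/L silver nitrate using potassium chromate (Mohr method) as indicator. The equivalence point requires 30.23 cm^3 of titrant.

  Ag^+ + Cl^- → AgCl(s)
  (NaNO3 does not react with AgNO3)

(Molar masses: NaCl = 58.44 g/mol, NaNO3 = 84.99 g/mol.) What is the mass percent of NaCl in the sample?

51.33 %

n(AgNO3) = 0.03023 × 0.2588 = 7.824 × 10^-3 mol
Let x = n(NaCl), y = n(NaNO3).
Titrant: 1x = 7.824 × 10^-3;  mass: 58.44x + 84.99y = 0.8908
Solving, x = 7.824 × 10^-3 mol, y = 5.102 × 10^-3 mol
mass of NaCl = 7.824 × 10^-3 × 58.44 = 0.4572 g
% NaCl = 0.4572 / 0.8908 × 100 = 51.33 %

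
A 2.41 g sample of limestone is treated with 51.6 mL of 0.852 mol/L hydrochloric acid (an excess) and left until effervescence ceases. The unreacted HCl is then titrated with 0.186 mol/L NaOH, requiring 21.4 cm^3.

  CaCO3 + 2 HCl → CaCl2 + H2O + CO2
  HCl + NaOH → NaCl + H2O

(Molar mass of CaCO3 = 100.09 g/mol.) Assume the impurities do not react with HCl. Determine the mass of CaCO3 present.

2.00 g

n(HCl) added = 0.0516 × 0.852 = 0.0440 mol
n(NaOH) used in back-titration = 0.0214 × 0.186 = 3.98 × 10^-3 mol
n(HCl) left over = 3.98 × 10^-3 mol (1:1 ratio)
n(HCl) consumed by analyte = 0.0440 − 3.98 × 10^-3 = 0.0400 mol
From the 1:2 ratio, n(CaCO3) = 1/2 × 0.0400 = 0.0200 mol
mass of CaCO3 = 0.0200 × 100.09 = 2.00 g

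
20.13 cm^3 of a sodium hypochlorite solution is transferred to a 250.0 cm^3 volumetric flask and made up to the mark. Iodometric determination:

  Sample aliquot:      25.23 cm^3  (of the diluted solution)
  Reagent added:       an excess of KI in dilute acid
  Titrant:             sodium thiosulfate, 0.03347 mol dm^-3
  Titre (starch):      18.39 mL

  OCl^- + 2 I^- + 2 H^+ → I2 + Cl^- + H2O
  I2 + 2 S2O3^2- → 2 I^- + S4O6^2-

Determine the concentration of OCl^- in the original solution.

n(S2O3^2-) = 0.01839 × 0.03347 = 6.155 × 10^-4 mol
n(I2) = n(S2O3^2-)/2 = 3.078 × 10^-4 mol
n(OCl^-) in the aliquot = 3.078 × 10^-4 mol (1:1 ratio)
[OCl^-]_dilute = 3.078 × 10^-4 / 0.02523 = 0.01220 mol/L
[OCl^-]_original = 0.01220 × 250.0/20.13 = 0.1515 mol/L

0.1515 mol/L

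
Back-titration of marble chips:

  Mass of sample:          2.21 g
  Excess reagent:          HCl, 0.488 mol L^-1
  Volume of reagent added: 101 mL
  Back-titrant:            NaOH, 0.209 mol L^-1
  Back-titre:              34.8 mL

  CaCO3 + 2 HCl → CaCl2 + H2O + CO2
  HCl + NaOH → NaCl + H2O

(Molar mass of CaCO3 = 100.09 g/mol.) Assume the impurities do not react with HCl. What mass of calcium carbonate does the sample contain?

2.10 g

n(HCl) added = 0.101 × 0.488 = 0.0493 mol
n(NaOH) used in back-titration = 0.0348 × 0.209 = 7.27 × 10^-3 mol
n(HCl) left over = 7.27 × 10^-3 mol (1:1 ratio)
n(HCl) consumed by analyte = 0.0493 − 7.27 × 10^-3 = 0.0420 mol
From the 1:2 ratio, n(CaCO3) = 1/2 × 0.0420 = 0.0210 mol
mass of CaCO3 = 0.0210 × 100.09 = 2.10 g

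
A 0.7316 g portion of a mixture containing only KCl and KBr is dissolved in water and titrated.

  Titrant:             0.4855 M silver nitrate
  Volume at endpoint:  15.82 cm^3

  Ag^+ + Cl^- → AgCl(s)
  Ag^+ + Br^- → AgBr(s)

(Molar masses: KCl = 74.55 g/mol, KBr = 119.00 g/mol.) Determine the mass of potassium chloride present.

n(AgNO3) = 0.01582 × 0.4855 = 7.681 × 10^-3 mol
Let x = n(KCl), y = n(KBr).
Titrant: 1x + 1y = 7.681 × 10^-3;  mass: 74.55x + 119.00y = 0.7316
Solving, x = 4.103 × 10^-3 mol, y = 3.577 × 10^-3 mol
mass of KCl = 4.103 × 10^-3 × 74.55 = 0.3059 g

0.3059 g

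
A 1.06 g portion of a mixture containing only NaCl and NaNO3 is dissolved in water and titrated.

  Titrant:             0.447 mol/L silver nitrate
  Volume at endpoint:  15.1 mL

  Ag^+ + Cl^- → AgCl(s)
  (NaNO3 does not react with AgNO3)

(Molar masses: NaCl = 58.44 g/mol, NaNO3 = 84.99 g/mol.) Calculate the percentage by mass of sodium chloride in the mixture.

n(AgNO3) = 0.0151 × 0.447 = 6.75 × 10^-3 mol
Let x = n(NaCl), y = n(NaNO3).
Titrant: 1x = 6.75 × 10^-3;  mass: 58.44x + 84.99y = 1.06
Solving, x = 6.75 × 10^-3 mol, y = 7.83 × 10^-3 mol
mass of NaCl = 6.75 × 10^-3 × 58.44 = 0.394 g
% NaCl = 0.394 / 1.06 × 100 = 37.2 %

37.2 %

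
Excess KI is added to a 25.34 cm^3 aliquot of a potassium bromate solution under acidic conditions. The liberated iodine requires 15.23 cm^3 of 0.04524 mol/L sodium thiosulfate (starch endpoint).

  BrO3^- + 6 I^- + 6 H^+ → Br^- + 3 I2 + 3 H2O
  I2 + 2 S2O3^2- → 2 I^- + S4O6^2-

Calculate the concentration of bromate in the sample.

n(S2O3^2-) = 0.01523 × 0.04524 = 6.890 × 10^-4 mol
n(I2) = n(S2O3^2-)/2 = 3.445 × 10^-4 mol
From the 1:3 ratio, n(BrO3^-) in the aliquot = 1/3 × 3.445 × 10^-4 = 1.148 × 10^-4 mol
[BrO3^-] = 1.148 × 10^-4 / 0.02534 = 0.004532 mol/L

0.004532 mol/L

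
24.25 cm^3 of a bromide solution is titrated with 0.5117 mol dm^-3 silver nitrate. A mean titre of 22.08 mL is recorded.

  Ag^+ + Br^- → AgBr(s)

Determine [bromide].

n(AgNO3) = 0.02208 L × 0.5117 mol/L = 0.01130 mol
n(Br-) = 0.01130 mol (1:1 mole ratio)
[Br-] = 0.01130 mol / 0.02425 L = 0.4659 mol/L

0.4659 mol/L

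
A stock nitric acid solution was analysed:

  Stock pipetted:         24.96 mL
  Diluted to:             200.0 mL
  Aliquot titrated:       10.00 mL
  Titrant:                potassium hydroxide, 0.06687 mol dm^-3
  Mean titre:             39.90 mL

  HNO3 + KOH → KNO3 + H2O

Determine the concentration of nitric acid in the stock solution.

2.138 mol/L

n(KOH) = 0.03990 × 0.06687 = 2.668 × 10^-3 mol
n(HNO3) in the aliquot = 2.668 × 10^-3 mol (1:1 ratio)
[HNO3]_dilute = 2.668 × 10^-3 / 0.01000 = 0.2668 mol/L
Dilution factor = 200.0 / 24.96 = 8.013
[HNO3]_stock = 0.2668 × 8.013 = 2.138 mol/L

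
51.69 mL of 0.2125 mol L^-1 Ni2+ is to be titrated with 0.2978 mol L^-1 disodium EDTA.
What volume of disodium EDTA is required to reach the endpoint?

36.88 mL

Ni^2+ + EDTA^4- → [Ni(EDTA)]^2-
n(Ni2+) = 0.05169 L × 0.2125 mol/L = 0.01098 mol
n(EDTA) = 0.01098 mol (1:1 stoichiometry)
V(EDTA) = 0.01098 mol / 0.2978 mol/L = 0.03688 L = 36.88 mL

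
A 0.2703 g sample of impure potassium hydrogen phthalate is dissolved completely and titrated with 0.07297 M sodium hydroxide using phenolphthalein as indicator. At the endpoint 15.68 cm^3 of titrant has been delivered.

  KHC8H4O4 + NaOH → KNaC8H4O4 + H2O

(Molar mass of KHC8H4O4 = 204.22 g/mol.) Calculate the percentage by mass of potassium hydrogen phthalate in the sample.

n(NaOH) = 0.01568 L × 0.07297 mol/L = 1.144 × 10^-3 mol
n(KHC8H4O4) = 1.144 × 10^-3 mol (1:1 ratio)
mass of KHC8H4O4 = 1.144 × 10^-3 × 204.22 g/mol = 0.2337 g
% KHC8H4O4 = 0.2337 / 0.2703 × 100 = 86.45 %

86.45 %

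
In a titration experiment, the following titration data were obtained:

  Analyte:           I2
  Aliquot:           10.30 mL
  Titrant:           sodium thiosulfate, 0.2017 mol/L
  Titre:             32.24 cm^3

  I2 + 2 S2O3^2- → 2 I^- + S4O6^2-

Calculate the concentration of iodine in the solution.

0.3157 mol/L

n(Na2S2O3) = 0.03224 L × 0.2017 mol/L = 6.503 × 10^-3 mol
From the 1:2 mole ratio, n(I2) = 1/2 × 6.503 × 10^-3 = 3.251 × 10^-3 mol
[I2] = 3.251 × 10^-3 mol / 0.01030 L = 0.3157 mol/L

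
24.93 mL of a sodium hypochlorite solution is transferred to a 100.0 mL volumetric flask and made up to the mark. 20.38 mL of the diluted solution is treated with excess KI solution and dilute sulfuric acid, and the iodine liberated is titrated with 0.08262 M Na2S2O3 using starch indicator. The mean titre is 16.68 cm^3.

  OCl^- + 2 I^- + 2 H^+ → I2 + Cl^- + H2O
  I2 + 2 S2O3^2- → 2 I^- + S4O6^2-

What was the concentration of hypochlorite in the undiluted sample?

n(S2O3^2-) = 0.01668 × 0.08262 = 1.378 × 10^-3 mol
n(I2) = n(S2O3^2-)/2 = 6.891 × 10^-4 mol
n(OCl^-) in the aliquot = 6.891 × 10^-4 mol (1:1 ratio)
[OCl^-]_dilute = 6.891 × 10^-4 / 0.02038 = 0.03381 mol/L
[OCl^-]_original = 0.03381 × 100.0/24.93 = 0.1356 mol/L

0.1356 M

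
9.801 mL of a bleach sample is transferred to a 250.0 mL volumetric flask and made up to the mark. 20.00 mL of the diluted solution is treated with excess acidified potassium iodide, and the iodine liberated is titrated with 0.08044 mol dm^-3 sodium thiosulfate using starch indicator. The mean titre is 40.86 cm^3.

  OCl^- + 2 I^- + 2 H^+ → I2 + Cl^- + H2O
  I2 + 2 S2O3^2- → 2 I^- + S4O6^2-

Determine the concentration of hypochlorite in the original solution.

n(S2O3^2-) = 0.04086 × 0.08044 = 3.287 × 10^-3 mol
n(I2) = n(S2O3^2-)/2 = 1.643 × 10^-3 mol
n(OCl^-) in the aliquot = 1.643 × 10^-3 mol (1:1 ratio)
[OCl^-]_dilute = 1.643 × 10^-3 / 0.02000 = 0.08217 mol/L
[OCl^-]_original = 0.08217 × 250.0/9.801 = 2.096 mol/L

2.096 mol/L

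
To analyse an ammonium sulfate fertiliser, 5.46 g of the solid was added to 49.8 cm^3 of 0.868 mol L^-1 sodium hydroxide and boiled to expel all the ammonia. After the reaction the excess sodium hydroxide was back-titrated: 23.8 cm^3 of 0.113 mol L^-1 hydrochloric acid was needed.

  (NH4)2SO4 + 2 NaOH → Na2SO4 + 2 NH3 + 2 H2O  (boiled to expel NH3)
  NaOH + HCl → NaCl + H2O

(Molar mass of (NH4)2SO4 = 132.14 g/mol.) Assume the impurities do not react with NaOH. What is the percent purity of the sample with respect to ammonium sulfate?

49.1 %

n(NaOH) added = 0.0498 × 0.868 = 0.0432 mol
n(HCl) used in back-titration = 0.0238 × 0.113 = 2.69 × 10^-3 mol
n(NaOH) left over = 2.69 × 10^-3 mol (1:1 ratio)
n(NaOH) consumed by analyte = 0.0432 − 2.69 × 10^-3 = 0.0405 mol
From the 1:2 ratio, n((NH4)2SO4) = 1/2 × 0.0405 = 0.0203 mol
mass of (NH4)2SO4 = 0.0203 × 132.14 = 2.68 g
% (NH4)2SO4 = 2.68 / 5.46 × 100 = 49.1 %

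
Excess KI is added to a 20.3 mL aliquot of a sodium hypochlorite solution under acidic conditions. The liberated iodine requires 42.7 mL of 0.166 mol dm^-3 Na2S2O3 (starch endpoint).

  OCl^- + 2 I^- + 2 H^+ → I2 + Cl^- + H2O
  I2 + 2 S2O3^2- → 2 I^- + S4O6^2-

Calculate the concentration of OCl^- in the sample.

0.175 mol/L

n(S2O3^2-) = 0.0427 × 0.166 = 7.09 × 10^-3 mol
n(I2) = n(S2O3^2-)/2 = 3.54 × 10^-3 mol
n(OCl^-) in the aliquot = 3.54 × 10^-3 mol (1:1 ratio)
[OCl^-] = 3.54 × 10^-3 / 0.0203 = 0.175 mol/L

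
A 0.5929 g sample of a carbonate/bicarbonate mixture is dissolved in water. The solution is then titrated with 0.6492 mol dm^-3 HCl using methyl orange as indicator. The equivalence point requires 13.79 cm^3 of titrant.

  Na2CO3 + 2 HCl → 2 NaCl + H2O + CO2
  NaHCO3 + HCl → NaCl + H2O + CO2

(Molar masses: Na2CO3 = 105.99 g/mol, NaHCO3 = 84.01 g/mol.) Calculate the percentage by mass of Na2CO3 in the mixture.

45.88 %

n(HCl) = 0.01379 × 0.6492 = 8.952 × 10^-3 mol
Let x = n(Na2CO3), y = n(NaHCO3).
Titrant: 2x + 1y = 8.952 × 10^-3;  mass: 105.99x + 84.01y = 0.5929
Solving, x = 2.566 × 10^-3 mol, y = 3.820 × 10^-3 mol
mass of Na2CO3 = 2.566 × 10^-3 × 105.99 = 0.2720 g
% Na2CO3 = 0.2720 / 0.5929 × 100 = 45.88 %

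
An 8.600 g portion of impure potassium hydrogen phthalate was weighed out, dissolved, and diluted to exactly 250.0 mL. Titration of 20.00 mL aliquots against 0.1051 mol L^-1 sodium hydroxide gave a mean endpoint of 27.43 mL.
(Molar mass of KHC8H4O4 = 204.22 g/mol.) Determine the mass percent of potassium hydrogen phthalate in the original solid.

KHC8H4O4 + NaOH → KNaC8H4O4 + H2O
n(NaOH) per titration = 0.02743 × 0.1051 = 2.883 × 10^-3 mol
n(KHC8H4O4) in each aliquot = 2.883 × 10^-3 mol (1:1 ratio)
n(KHC8H4O4) in the whole flask = 2.883 × 10^-3 × 250.0/20.00 = 0.03604 mol
mass of KHC8H4O4 = 0.03604 × 204.22 = 7.359 g
% KHC8H4O4 = 7.359 / 8.600 × 100 = 85.57 %

85.57 %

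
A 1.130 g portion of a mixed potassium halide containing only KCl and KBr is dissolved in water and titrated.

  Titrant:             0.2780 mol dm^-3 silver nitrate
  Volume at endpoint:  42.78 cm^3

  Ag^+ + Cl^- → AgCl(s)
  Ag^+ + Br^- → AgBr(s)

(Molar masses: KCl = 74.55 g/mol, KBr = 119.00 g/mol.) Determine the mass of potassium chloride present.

0.4784 g

n(AgNO3) = 0.04278 × 0.2780 = 0.01189 mol
Let x = n(KCl), y = n(KBr).
Titrant: 1x + 1y = 0.01189;  mass: 74.55x + 119.00y = 1.130
Solving, x = 6.417 × 10^-3 mol, y = 5.476 × 10^-3 mol
mass of KCl = 6.417 × 10^-3 × 74.55 = 0.4784 g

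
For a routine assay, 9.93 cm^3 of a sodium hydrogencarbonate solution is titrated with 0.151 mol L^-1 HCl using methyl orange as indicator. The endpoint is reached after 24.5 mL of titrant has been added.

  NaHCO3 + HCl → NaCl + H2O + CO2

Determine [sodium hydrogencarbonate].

0.373 mol/L

n(HCl) = 0.0245 L × 0.151 mol/L = 3.70 × 10^-3 mol
n(NaHCO3) = 3.70 × 10^-3 mol (1:1 mole ratio)
[NaHCO3] = 3.70 × 10^-3 mol / 0.00993 L = 0.373 mol/L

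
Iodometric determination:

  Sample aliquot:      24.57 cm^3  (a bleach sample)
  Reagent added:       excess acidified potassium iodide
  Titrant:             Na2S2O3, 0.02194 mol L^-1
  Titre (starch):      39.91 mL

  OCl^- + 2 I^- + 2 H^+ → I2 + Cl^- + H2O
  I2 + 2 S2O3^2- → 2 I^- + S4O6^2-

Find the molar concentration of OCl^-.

n(S2O3^2-) = 0.03991 × 0.02194 = 8.756 × 10^-4 mol
n(I2) = n(S2O3^2-)/2 = 4.378 × 10^-4 mol
n(OCl^-) in the aliquot = 4.378 × 10^-4 mol (1:1 ratio)
[OCl^-] = 4.378 × 10^-4 / 0.02457 = 0.01782 mol/L

0.01782 mol/L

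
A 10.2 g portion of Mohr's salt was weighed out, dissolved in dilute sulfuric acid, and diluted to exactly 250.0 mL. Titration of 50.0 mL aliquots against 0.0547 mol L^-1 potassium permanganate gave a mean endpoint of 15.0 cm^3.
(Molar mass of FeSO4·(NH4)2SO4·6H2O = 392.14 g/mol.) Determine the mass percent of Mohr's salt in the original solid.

78.9 %

MnO4^- + 5 Fe^2+ + 8 H^+ → Mn^2+ + 5 Fe^3+ + 4 H2O
n(KMnO4) per titration = 0.0150 × 0.0547 = 8.21 × 10^-4 mol
From the 5:1 ratio, n(FeSO4·(NH4)2SO4·6H2O) in each aliquot = 5/1 × 8.21 × 10^-4 = 4.10 × 10^-3 mol
n(FeSO4·(NH4)2SO4·6H2O) in the whole flask = 4.10 × 10^-3 × 250.0/50.0 = 0.0205 mol
mass of FeSO4·(NH4)2SO4·6H2O = 0.0205 × 392.14 = 8.04 g
% FeSO4·(NH4)2SO4·6H2O = 8.04 / 10.2 × 100 = 78.9 %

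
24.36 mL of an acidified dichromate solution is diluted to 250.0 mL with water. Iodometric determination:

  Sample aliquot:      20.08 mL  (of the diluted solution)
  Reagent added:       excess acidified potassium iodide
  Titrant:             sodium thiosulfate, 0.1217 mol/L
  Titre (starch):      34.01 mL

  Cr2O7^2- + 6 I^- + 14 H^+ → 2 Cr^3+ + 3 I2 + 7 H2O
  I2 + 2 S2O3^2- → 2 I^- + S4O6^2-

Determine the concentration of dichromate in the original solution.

n(S2O3^2-) = 0.03401 × 0.1217 = 4.139 × 10^-3 mol
n(I2) = n(S2O3^2-)/2 = 2.070 × 10^-3 mol
From the 1:3 ratio, n(Cr2O7^2-) in the aliquot = 1/3 × 2.070 × 10^-3 = 6.898 × 10^-4 mol
[Cr2O7^2-]_dilute = 6.898 × 10^-4 / 0.02008 = 0.03435 mol/L
[Cr2O7^2-]_original = 0.03435 × 250.0/24.36 = 0.3526 mol/L

0.3526 mol/L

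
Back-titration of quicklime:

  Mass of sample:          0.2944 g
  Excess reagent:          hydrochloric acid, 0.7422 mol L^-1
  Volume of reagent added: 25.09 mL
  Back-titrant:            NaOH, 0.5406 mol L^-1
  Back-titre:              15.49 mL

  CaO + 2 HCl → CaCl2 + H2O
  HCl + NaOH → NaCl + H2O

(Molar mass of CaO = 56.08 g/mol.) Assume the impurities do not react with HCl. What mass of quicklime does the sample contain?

0.2874 g

n(HCl) added = 0.02509 × 0.7422 = 0.01862 mol
n(NaOH) used in back-titration = 0.01549 × 0.5406 = 8.374 × 10^-3 mol
n(HCl) left over = 8.374 × 10^-3 mol (1:1 ratio)
n(HCl) consumed by analyte = 0.01862 − 8.374 × 10^-3 = 0.01025 mol
From the 1:2 ratio, n(CaO) = 1/2 × 0.01025 = 5.124 × 10^-3 mol
mass of CaO = 5.124 × 10^-3 × 56.08 = 0.2874 g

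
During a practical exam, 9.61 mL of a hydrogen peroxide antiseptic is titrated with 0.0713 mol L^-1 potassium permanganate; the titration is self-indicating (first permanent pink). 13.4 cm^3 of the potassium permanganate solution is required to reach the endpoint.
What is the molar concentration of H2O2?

0.249 mol/L

2 MnO4^- + 5 H2O2 + 6 H^+ → 2 Mn^2+ + 5 O2 + 8 H2O
n(KMnO4) = 0.0134 L × 0.0713 mol/L = 9.55 × 10^-4 mol
From the 5:2 mole ratio, n(H2O2) = 5/2 × 9.55 × 10^-4 = 2.39 × 10^-3 mol
[H2O2] = 2.39 × 10^-3 mol / 0.00961 L = 0.249 mol/L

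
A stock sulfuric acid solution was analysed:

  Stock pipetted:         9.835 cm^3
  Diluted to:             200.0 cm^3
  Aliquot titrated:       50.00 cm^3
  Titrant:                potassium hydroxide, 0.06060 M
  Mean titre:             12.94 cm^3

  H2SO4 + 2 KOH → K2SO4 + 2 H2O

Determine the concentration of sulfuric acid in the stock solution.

n(KOH) = 0.01294 × 0.06060 = 7.842 × 10^-4 mol
From the 1:2 ratio, n(H2SO4) in the aliquot = 1/2 × 7.842 × 10^-4 = 3.921 × 10^-4 mol
[H2SO4]_dilute = 3.921 × 10^-4 / 0.05000 = 0.007842 mol/L
Dilution factor = 200.0 / 9.835 = 20.34
[H2SO4]_stock = 0.007842 × 20.34 = 0.1595 mol/L

0.1595 M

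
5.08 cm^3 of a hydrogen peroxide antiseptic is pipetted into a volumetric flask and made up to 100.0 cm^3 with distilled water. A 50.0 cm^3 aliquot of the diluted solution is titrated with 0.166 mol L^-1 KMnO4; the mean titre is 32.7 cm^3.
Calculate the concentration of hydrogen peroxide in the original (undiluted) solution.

5.34 mol/L

2 MnO4^- + 5 H2O2 + 6 H^+ → 2 Mn^2+ + 5 O2 + 8 H2O
n(KMnO4) = 0.0327 × 0.166 = 5.43 × 10^-3 mol
From the 5:2 ratio, n(H2O2) in the aliquot = 5/2 × 5.43 × 10^-3 = 0.0136 mol
[H2O2]_dilute = 0.0136 / 0.0500 = 0.271 mol/L
Dilution factor = 100.0 / 5.08 = 19.69
[H2O2]_stock = 0.271 × 19.69 = 5.34 mol/L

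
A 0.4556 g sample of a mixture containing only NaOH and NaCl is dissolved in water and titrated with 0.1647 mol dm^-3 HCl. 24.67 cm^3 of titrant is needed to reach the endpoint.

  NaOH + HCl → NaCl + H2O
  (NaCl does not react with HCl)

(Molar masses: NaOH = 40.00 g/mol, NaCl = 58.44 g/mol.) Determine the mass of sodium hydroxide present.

0.1625 g

n(HCl) = 0.02467 × 0.1647 = 4.063 × 10^-3 mol
Let x = n(NaOH), y = n(NaCl).
Titrant: 1x = 4.063 × 10^-3;  mass: 40.00x + 58.44y = 0.4556
Solving, x = 4.063 × 10^-3 mol, y = 5.015 × 10^-3 mol
mass of NaOH = 4.063 × 10^-3 × 40.00 = 0.1625 g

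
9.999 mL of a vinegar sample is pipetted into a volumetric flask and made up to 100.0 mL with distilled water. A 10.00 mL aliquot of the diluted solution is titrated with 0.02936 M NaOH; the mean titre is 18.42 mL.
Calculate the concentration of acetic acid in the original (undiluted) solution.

0.5409 M

CH3COOH + NaOH → CH3COONa + H2O
n(NaOH) = 0.01842 × 0.02936 = 5.408 × 10^-4 mol
n(CH3COOH) in the aliquot = 5.408 × 10^-4 mol (1:1 ratio)
[CH3COOH]_dilute = 5.408 × 10^-4 / 0.01000 = 0.05408 mol/L
Dilution factor = 100.0 / 9.999 = 10.00
[CH3COOH]_stock = 0.05408 × 10.00 = 0.5409 mol/L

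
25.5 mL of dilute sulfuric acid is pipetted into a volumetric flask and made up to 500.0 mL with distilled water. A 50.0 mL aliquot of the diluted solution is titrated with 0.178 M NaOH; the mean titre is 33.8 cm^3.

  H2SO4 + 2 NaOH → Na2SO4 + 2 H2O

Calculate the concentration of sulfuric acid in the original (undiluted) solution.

n(NaOH) = 0.0338 × 0.178 = 6.02 × 10^-3 mol
From the 1:2 ratio, n(H2SO4) in the aliquot = 1/2 × 6.02 × 10^-3 = 3.01 × 10^-3 mol
[H2SO4]_dilute = 3.01 × 10^-3 / 0.0500 = 0.0602 mol/L
Dilution factor = 500.0 / 25.5 = 19.61
[H2SO4]_stock = 0.0602 × 19.61 = 1.18 mol/L

1.18 M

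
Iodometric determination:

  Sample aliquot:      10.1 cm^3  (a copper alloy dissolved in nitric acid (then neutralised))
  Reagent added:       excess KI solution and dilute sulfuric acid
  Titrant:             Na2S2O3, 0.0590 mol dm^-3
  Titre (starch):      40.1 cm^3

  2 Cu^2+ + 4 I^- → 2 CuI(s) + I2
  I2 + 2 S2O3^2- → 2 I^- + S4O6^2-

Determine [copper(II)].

n(S2O3^2-) = 0.0401 × 0.0590 = 2.37 × 10^-3 mol
n(I2) = n(S2O3^2-)/2 = 1.18 × 10^-3 mol
From the 2:1 ratio, n(Cu2+) in the aliquot = 2/1 × 1.18 × 10^-3 = 2.37 × 10^-3 mol
[Cu2+] = 2.37 × 10^-3 / 0.0101 = 0.234 mol/L

0.234 mol/L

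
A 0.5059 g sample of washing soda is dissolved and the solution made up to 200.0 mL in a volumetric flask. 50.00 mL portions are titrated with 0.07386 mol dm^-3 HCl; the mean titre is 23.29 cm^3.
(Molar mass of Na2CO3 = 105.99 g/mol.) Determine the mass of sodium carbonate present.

0.3646 g

Na2CO3 + 2 HCl → 2 NaCl + H2O + CO2
n(HCl) per titration = 0.02329 × 0.07386 = 1.720 × 10^-3 mol
From the 1:2 ratio, n(Na2CO3) in each aliquot = 1/2 × 1.720 × 10^-3 = 8.601 × 10^-4 mol
n(Na2CO3) in the whole flask = 8.601 × 10^-4 × 200.0/50.00 = 3.440 × 10^-3 mol
mass of Na2CO3 = 3.440 × 10^-3 × 105.99 = 0.3646 g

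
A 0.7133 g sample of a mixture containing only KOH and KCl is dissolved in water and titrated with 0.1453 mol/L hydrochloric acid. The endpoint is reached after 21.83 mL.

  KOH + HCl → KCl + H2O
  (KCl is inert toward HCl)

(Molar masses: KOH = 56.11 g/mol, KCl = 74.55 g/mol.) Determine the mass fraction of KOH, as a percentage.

24.95 %

n(HCl) = 0.02183 × 0.1453 = 3.172 × 10^-3 mol
Let x = n(KOH), y = n(KCl).
Titrant: 1x = 3.172 × 10^-3;  mass: 56.11x + 74.55y = 0.7133
Solving, x = 3.172 × 10^-3 mol, y = 7.181 × 10^-3 mol
mass of KOH = 3.172 × 10^-3 × 56.11 = 0.1780 g
% KOH = 0.1780 / 0.7133 × 100 = 24.95 %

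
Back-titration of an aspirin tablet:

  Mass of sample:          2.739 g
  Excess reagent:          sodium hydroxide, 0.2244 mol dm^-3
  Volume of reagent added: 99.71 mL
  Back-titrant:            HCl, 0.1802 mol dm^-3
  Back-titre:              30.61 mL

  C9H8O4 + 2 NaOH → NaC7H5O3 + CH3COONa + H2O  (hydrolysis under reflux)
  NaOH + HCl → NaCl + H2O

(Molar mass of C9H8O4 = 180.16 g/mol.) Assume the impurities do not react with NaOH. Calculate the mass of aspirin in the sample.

1.519 g

n(NaOH) added = 0.09971 × 0.2244 = 0.02237 mol
n(HCl) used in back-titration = 0.03061 × 0.1802 = 5.516 × 10^-3 mol
n(NaOH) left over = 5.516 × 10^-3 mol (1:1 ratio)
n(NaOH) consumed by analyte = 0.02237 − 5.516 × 10^-3 = 0.01686 mol
From the 1:2 ratio, n(C9H8O4) = 1/2 × 0.01686 = 8.430 × 10^-3 mol
mass of C9H8O4 = 8.430 × 10^-3 × 180.16 = 1.519 g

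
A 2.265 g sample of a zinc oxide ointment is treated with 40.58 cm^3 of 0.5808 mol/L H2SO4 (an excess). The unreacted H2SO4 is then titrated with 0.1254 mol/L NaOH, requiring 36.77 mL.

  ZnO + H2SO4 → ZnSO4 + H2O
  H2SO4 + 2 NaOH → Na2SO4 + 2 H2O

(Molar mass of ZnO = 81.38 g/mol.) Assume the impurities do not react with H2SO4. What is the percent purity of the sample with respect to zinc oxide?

76.40 %

n(H2SO4) added = 0.04058 × 0.5808 = 0.02357 mol
n(NaOH) used in back-titration = 0.03677 × 0.1254 = 4.611 × 10^-3 mol
From the 1:2 ratio, n(H2SO4) left over = 1/2 × 4.611 × 10^-3 = 2.305 × 10^-3 mol
n(H2SO4) consumed by analyte = 0.02357 − 2.305 × 10^-3 = 0.02126 mol
n(ZnO) = 0.02126 mol (1:1 ratio)
mass of ZnO = 0.02126 × 81.38 = 1.730 g
% ZnO = 1.730 / 2.265 × 100 = 76.40 %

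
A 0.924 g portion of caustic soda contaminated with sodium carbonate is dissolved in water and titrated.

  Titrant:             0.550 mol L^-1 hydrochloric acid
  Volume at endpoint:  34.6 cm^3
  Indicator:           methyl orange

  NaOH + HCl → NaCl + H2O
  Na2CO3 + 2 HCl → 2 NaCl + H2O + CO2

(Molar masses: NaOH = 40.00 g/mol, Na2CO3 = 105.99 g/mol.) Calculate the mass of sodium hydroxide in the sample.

n(HCl) = 0.0346 × 0.550 = 0.0190 mol
Let x = n(NaOH), y = n(Na2CO3).
Titrant: 1x + 2y = 0.0190;  mass: 40.00x + 105.99y = 0.924
Solving, x = 6.50 × 10^-3 mol, y = 6.26 × 10^-3 mol
mass of NaOH = 6.50 × 10^-3 × 40.00 = 0.260 g

0.260 g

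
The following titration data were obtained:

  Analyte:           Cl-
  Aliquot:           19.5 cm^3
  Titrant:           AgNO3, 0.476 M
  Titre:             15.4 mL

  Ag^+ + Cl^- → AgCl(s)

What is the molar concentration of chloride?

n(AgNO3) = 0.0154 L × 0.476 mol/L = 7.33 × 10^-3 mol
n(Cl-) = 7.33 × 10^-3 mol (1:1 mole ratio)
[Cl-] = 7.33 × 10^-3 mol / 0.0195 L = 0.376 mol/L

0.376 M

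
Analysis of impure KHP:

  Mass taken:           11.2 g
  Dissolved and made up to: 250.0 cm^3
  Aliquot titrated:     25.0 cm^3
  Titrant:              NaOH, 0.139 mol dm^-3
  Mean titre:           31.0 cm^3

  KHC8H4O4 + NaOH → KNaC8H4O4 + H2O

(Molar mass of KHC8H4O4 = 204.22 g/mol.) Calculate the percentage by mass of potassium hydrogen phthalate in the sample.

78.6 %

n(NaOH) per titration = 0.0310 × 0.139 = 4.31 × 10^-3 mol
n(KHC8H4O4) in each aliquot = 4.31 × 10^-3 mol (1:1 ratio)
n(KHC8H4O4) in the whole flask = 4.31 × 10^-3 × 250.0/25.0 = 0.0431 mol
mass of KHC8H4O4 = 0.0431 × 204.22 = 8.80 g
% KHC8H4O4 = 8.80 / 11.2 × 100 = 78.6 %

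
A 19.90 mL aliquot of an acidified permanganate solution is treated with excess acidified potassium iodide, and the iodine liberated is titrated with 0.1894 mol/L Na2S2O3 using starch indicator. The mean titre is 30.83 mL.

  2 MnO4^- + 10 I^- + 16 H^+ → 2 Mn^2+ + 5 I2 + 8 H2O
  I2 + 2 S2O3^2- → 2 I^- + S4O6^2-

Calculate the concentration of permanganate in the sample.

n(S2O3^2-) = 0.03083 × 0.1894 = 5.839 × 10^-3 mol
n(I2) = n(S2O3^2-)/2 = 2.920 × 10^-3 mol
From the 2:5 ratio, n(MnO4^-) in the aliquot = 2/5 × 2.920 × 10^-3 = 1.168 × 10^-3 mol
[MnO4^-] = 1.168 × 10^-3 / 0.01990 = 0.05869 mol/L

0.05869 mol/L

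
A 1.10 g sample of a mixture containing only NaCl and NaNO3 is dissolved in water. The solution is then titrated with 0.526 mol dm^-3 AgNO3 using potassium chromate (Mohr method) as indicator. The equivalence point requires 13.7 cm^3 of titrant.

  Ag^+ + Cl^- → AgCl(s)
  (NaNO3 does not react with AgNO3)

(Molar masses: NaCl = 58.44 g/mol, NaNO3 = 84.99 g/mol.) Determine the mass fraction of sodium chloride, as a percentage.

38.3 %

n(AgNO3) = 0.0137 × 0.526 = 7.21 × 10^-3 mol
Let x = n(NaCl), y = n(NaNO3).
Titrant: 1x = 7.21 × 10^-3;  mass: 58.44x + 84.99y = 1.10
Solving, x = 7.21 × 10^-3 mol, y = 7.99 × 10^-3 mol
mass of NaCl = 7.21 × 10^-3 × 58.44 = 0.421 g
% NaCl = 0.421 / 1.10 × 100 = 38.3 %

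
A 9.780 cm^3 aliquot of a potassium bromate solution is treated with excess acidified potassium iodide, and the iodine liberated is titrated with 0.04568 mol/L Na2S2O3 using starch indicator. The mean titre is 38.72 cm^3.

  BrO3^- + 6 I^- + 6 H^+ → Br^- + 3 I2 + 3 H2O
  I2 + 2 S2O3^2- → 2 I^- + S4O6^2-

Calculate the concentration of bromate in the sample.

n(S2O3^2-) = 0.03872 × 0.04568 = 1.769 × 10^-3 mol
n(I2) = n(S2O3^2-)/2 = 8.844 × 10^-4 mol
From the 1:3 ratio, n(BrO3^-) in the aliquot = 1/3 × 8.844 × 10^-4 = 2.948 × 10^-4 mol
[BrO3^-] = 2.948 × 10^-4 / 0.009780 = 0.03014 mol/L

0.03014 mol/L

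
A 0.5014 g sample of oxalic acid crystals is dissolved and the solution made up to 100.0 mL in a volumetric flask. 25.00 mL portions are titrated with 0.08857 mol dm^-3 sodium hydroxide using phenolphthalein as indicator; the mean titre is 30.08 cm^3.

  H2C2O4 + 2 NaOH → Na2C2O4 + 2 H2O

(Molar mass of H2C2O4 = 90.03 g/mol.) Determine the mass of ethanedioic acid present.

n(NaOH) per titration = 0.03008 × 0.08857 = 2.664 × 10^-3 mol
From the 1:2 ratio, n(H2C2O4) in each aliquot = 1/2 × 2.664 × 10^-3 = 1.332 × 10^-3 mol
n(H2C2O4) in the whole flask = 1.332 × 10^-3 × 100.0/25.00 = 5.328 × 10^-3 mol
mass of H2C2O4 = 5.328 × 10^-3 × 90.03 = 0.4797 g

0.4797 g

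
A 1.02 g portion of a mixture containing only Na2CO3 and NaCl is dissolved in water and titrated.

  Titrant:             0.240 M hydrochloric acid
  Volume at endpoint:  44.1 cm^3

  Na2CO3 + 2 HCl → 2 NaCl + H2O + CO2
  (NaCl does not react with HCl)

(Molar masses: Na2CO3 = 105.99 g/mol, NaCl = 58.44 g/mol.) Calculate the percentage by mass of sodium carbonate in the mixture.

55.0 %

n(HCl) = 0.0441 × 0.240 = 0.0106 mol
Let x = n(Na2CO3), y = n(NaCl).
Titrant: 2x = 0.0106;  mass: 105.99x + 58.44y = 1.02
Solving, x = 5.29 × 10^-3 mol, y = 7.86 × 10^-3 mol
mass of Na2CO3 = 5.29 × 10^-3 × 105.99 = 0.561 g
% Na2CO3 = 0.561 / 1.02 × 100 = 55.0 %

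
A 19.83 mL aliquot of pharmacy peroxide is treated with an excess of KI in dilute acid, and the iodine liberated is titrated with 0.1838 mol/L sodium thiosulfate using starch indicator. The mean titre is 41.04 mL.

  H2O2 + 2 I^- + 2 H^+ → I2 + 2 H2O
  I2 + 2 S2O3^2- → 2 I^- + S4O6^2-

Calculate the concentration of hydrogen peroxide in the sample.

0.1902 mol/L

n(S2O3^2-) = 0.04104 × 0.1838 = 7.543 × 10^-3 mol
n(I2) = n(S2O3^2-)/2 = 3.772 × 10^-3 mol
n(H2O2) in the aliquot = 3.772 × 10^-3 mol (1:1 ratio)
[H2O2] = 3.772 × 10^-3 / 0.01983 = 0.1902 mol/L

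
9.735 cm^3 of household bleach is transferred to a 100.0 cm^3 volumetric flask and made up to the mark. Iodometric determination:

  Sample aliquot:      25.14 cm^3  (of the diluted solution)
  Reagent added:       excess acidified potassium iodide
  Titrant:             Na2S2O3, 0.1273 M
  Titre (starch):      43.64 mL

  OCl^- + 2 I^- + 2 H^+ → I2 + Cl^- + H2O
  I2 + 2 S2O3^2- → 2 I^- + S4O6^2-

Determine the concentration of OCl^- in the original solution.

1.135 M

n(S2O3^2-) = 0.04364 × 0.1273 = 5.555 × 10^-3 mol
n(I2) = n(S2O3^2-)/2 = 2.778 × 10^-3 mol
n(OCl^-) in the aliquot = 2.778 × 10^-3 mol (1:1 ratio)
[OCl^-]_dilute = 2.778 × 10^-3 / 0.02514 = 0.1105 mol/L
[OCl^-]_original = 0.1105 × 100.0/9.735 = 1.135 mol/L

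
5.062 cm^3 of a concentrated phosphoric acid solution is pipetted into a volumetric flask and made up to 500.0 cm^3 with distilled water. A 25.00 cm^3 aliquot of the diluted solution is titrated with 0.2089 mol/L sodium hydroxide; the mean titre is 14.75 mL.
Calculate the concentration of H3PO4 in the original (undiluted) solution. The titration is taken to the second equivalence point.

6.087 mol/L

H3PO4 + 2 NaOH → Na2HPO4 + 2 H2O
n(NaOH) = 0.01475 × 0.2089 = 3.081 × 10^-3 mol
From the 1:2 ratio, n(H3PO4) in the aliquot = 1/2 × 3.081 × 10^-3 = 1.541 × 10^-3 mol
[H3PO4]_dilute = 1.541 × 10^-3 / 0.02500 = 0.06163 mol/L
Dilution factor = 500.0 / 5.062 = 98.78
[H3PO4]_stock = 0.06163 × 98.78 = 6.087 mol/L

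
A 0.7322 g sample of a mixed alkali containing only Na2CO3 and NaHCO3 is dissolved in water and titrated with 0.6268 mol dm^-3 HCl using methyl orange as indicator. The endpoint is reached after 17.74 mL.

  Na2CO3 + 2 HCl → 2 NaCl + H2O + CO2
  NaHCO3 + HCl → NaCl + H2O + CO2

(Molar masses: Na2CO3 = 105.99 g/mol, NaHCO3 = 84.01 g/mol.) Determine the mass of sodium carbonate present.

0.3451 g

n(HCl) = 0.01774 × 0.6268 = 0.01112 mol
Let x = n(Na2CO3), y = n(NaHCO3).
Titrant: 2x + 1y = 0.01112;  mass: 105.99x + 84.01y = 0.7322
Solving, x = 3.256 × 10^-3 mol, y = 4.608 × 10^-3 mol
mass of Na2CO3 = 3.256 × 10^-3 × 105.99 = 0.3451 g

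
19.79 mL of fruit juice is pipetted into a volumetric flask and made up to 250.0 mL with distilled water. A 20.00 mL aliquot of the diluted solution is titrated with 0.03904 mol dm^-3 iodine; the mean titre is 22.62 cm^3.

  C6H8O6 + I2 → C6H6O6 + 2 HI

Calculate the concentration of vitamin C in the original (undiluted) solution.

n(I2) = 0.02262 × 0.03904 = 8.831 × 10^-4 mol
n(C6H8O6) in the aliquot = 8.831 × 10^-4 mol (1:1 ratio)
[C6H8O6]_dilute = 8.831 × 10^-4 / 0.02000 = 0.04415 mol/L
Dilution factor = 250.0 / 19.79 = 12.63
[C6H8O6]_stock = 0.04415 × 12.63 = 0.5578 mol/L

0.5578 mol/L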